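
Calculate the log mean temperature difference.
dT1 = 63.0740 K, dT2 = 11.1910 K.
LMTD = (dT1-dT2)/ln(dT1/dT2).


dT1/dT2 = 5.6361
ln(dT1/dT2) = 1.7292
LMTD = 51.8830 / 1.7292 = 30.0041 K

30.0041 K


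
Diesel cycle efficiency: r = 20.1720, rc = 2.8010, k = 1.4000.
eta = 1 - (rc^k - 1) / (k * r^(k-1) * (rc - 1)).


r^(k-1) = 3.3258
rc^k = 4.2290
eta = 0.6149 = 61.4941%

61.4941%


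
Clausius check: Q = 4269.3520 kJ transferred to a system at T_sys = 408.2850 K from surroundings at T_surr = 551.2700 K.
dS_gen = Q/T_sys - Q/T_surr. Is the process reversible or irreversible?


dS_sys = 4269.3520/408.2850 = 10.4568 kJ/K
dS_surr = -4269.3520/551.2700 = -7.7446 kJ/K
dS_gen = 10.4568 - 7.7446 = 2.7122 kJ/K (irreversible)

dS_gen = 2.7122 kJ/K, irreversible


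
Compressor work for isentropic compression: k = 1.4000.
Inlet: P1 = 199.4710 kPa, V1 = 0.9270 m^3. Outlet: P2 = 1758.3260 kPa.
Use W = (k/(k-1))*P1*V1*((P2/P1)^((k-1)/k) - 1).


(k-1)/k = 0.2857
(P2/P1)^exp = 1.8624
W = 3.5000 * 199.4710 * 0.9270 * (1.8624 - 1) = 558.1029 kJ

558.1029 kJ


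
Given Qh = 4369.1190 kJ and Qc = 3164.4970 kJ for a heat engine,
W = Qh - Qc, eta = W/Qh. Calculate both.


W = 4369.1190 - 3164.4970 = 1204.6220 kJ
eta = 1204.6220 / 4369.1190 = 0.2757 = 27.5713%

W = 1204.6220 kJ, eta = 27.5713%


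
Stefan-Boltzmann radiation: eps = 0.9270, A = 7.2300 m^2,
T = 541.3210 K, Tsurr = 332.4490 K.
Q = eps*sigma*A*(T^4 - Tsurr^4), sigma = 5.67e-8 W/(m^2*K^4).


T^4 = 8.5866e+10
Tsurr^4 = 1.2215e+10
Q = 0.9270 * 5.67e-8 * 7.2300 * 7.3650e+10 = 27988.3063 W

27988.3063 W


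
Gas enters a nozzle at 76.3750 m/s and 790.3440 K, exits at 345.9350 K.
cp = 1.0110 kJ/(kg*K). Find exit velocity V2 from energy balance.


dT = 444.4090 K
2*cp*1000*dT = 898594.9980
V1^2 = 5833.1406
V2 = sqrt(904428.1386) = 951.0143 m/s

951.0143 m/s


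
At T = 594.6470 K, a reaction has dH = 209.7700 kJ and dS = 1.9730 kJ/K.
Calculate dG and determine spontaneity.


T*dS = 594.6470 * 1.9730 = 1173.2385 kJ
dG = 209.7700 - 1173.2385 = -963.4685 kJ (spontaneous)

dG = -963.4685 kJ, spontaneous


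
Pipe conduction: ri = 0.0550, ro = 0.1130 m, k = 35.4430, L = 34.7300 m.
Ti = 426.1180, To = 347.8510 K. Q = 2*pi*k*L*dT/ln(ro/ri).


dT = 78.2670 K
ln(ro/ri) = 0.7201
Q = 2*pi*35.4430*34.7300*78.2670 / 0.7201 = 840675.4490 W

840675.4490 W


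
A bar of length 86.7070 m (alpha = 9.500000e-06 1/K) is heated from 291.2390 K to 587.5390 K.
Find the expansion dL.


dT = 296.3000 K
dL = 9.500000e-06 * 86.7070 * 296.3000 = 0.244067 m
L_final = 86.951067 m

dL = 0.244067 m


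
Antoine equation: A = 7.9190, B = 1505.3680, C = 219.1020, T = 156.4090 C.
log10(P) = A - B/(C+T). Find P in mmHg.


C+T = 375.5110
B/(C+T) = 4.0089
log10(P) = 7.9190 - 4.0089 = 3.9101
P = 10^3.9101 = 8131.0768 mmHg

8131.0768 mmHg


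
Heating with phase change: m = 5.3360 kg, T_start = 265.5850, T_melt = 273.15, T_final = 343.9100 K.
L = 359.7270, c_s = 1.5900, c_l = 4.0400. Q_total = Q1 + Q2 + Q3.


Q1 (sensible, solid) = 5.3360 * 1.5900 * 7.5650 = 64.1833 kJ
Q2 (latent) = 5.3360 * 359.7270 = 1919.5033 kJ
Q3 (sensible, liquid) = 5.3360 * 4.0400 * 70.7600 = 1525.4045 kJ
Q_total = 3509.0910 kJ

3509.0910 kJ


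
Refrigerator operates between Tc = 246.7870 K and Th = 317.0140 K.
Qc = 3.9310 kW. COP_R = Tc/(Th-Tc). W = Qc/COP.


COP = 246.7870 / 70.2270 = 3.5141
W = 3.9310 / 3.5141 = 1.1186 kW

COP = 3.5141, W = 1.1186 kW


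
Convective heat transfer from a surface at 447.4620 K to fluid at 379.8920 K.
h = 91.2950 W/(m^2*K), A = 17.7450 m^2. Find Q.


dT = 67.5700 K
Q = 91.2950 * 17.7450 * 67.5700 = 109465.4119 W

109465.4119 W


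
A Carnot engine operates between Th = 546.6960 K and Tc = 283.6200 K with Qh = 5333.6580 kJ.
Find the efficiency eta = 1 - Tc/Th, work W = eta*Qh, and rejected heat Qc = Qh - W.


eta = 1 - 283.6200/546.6960 = 0.4812
W = 0.4812 * 5333.6580 = 2566.6136 kJ
Qc = 5333.6580 - 2566.6136 = 2767.0444 kJ

eta = 48.1211%, W = 2566.6136 kJ, Qc = 2767.0444 kJ


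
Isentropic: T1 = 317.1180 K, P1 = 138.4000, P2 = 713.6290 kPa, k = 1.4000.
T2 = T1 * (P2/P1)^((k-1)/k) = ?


(k-1)/k = 0.2857
(P2/P1)^exp = 1.5978
T2 = 317.1180 * 1.5978 = 506.6938 K

506.6938 K


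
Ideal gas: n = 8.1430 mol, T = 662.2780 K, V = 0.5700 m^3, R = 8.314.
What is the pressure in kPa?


P = nRT/V = 8.1430 * 8.314 * 662.2780 / 0.5700
= 44836.8180 / 0.5700 = 78661.0842 Pa = 78.6611 kPa

78.6611 kPa


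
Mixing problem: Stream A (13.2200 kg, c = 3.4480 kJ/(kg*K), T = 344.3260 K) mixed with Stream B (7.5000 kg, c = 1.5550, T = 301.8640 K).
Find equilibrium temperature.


num = 19215.7495
den = 57.2451
Tf = 335.6752 K

335.6752 K


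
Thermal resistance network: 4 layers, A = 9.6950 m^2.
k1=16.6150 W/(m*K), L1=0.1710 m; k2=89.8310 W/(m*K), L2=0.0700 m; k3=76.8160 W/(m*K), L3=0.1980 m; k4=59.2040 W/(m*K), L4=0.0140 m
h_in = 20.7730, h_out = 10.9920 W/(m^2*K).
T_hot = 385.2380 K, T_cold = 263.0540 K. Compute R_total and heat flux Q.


R_conv_in = 1/(20.7730*9.6950) = 0.0050
R_1 = 0.1710/(16.6150*9.6950) = 0.0011
R_2 = 0.0700/(89.8310*9.6950) = 8.0376e-05
R_3 = 0.1980/(76.8160*9.6950) = 0.0003
R_4 = 0.0140/(59.2040*9.6950) = 2.4391e-05
R_conv_out = 1/(10.9920*9.6950) = 0.0094
R_total = 0.0158 K/W
Q = 122.1840 / 0.0158 = 7742.3195 W

R_total = 0.0158 K/W, Q = 7742.3195 W


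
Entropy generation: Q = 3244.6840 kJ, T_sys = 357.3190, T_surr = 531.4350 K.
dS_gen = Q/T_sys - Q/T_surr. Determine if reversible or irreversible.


dS_sys = 3244.6840/357.3190 = 9.0806 kJ/K
dS_surr = -3244.6840/531.4350 = -6.1055 kJ/K
dS_gen = 9.0806 - 6.1055 = 2.9751 kJ/K (irreversible)

dS_gen = 2.9751 kJ/K, irreversible


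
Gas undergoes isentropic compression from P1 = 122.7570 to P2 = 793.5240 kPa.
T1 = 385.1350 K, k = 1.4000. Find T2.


(k-1)/k = 0.2857
(P2/P1)^exp = 1.7044
T2 = 385.1350 * 1.7044 = 656.4299 K

656.4299 K


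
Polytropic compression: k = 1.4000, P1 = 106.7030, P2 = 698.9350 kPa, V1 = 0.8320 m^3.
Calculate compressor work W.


(k-1)/k = 0.2857
(P2/P1)^exp = 1.7109
W = 3.5000 * 106.7030 * 0.8320 * (1.7109 - 1) = 220.8811 kJ

220.8811 kJ


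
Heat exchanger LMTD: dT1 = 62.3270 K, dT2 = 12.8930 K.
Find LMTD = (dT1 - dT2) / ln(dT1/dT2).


dT1/dT2 = 4.8342
ln(dT1/dT2) = 1.5757
LMTD = 49.4340 / 1.5757 = 31.3725 K

31.3725 K


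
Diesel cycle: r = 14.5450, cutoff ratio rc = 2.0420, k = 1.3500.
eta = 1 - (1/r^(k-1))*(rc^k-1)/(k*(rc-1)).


r^(k-1) = 2.5524
rc^k = 2.6217
eta = 0.5483 = 54.8345%

54.8345%


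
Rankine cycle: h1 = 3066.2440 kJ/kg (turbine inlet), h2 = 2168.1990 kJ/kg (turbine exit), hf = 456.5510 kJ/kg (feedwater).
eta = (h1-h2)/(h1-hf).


W = 898.0450 kJ/kg
Q_in = 2609.6930 kJ/kg
eta = 0.3441 = 34.4119%

eta = 34.4119%


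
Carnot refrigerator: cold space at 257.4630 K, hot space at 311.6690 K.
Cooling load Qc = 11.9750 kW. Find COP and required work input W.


COP = 257.4630 / 54.2060 = 4.7497
W = 11.9750 / 4.7497 = 2.5212 kW

COP = 4.7497, W = 2.5212 kW


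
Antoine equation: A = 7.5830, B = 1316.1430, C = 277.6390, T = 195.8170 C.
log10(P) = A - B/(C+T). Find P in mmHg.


C+T = 473.4560
B/(C+T) = 2.7799
log10(P) = 7.5830 - 2.7799 = 4.8031
P = 10^4.8031 = 63553.0814 mmHg

63553.0814 mmHg


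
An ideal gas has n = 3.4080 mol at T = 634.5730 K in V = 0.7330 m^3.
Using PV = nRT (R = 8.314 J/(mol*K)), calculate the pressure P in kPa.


P = nRT/V = 3.4080 * 8.314 * 634.5730 / 0.7330
= 17980.0625 / 0.7330 = 24529.4167 Pa = 24.5294 kPa

24.5294 kPa


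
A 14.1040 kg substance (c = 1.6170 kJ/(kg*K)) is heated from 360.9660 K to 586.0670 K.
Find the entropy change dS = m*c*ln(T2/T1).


T2/T1 = 1.6236
ln(T2/T1) = 0.4847
dS = 14.1040 * 1.6170 * 0.4847 = 11.0530 kJ/K

11.0530 kJ/K


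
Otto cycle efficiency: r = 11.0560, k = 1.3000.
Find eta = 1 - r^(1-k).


r^(k-1) = 2.0563
eta = 1 - 1/2.0563 = 0.5137 = 51.3682%

51.3682%


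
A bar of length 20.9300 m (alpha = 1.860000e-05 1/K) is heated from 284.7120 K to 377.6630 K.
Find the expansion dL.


dT = 92.9510 K
dL = 1.860000e-05 * 20.9300 * 92.9510 = 0.036186 m
L_final = 20.966186 m

dL = 0.036186 m


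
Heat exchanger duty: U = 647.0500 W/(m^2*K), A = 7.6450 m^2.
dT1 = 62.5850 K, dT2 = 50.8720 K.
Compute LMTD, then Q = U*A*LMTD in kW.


LMTD = 56.5264 K
Q = 647.0500 * 7.6450 * 56.5264 = 279618.9255 W = 279.6189 kW

279.6189 kW


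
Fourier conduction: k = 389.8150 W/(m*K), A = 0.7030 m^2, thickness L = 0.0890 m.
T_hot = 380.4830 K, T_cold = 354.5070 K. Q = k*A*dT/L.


dT = 25.9760 K
Q = 389.8150 * 0.7030 * 25.9760 / 0.0890 = 79982.7147 W

79982.7147 W


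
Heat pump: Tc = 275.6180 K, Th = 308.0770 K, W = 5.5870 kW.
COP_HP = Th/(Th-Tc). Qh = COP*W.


COP = 308.0770 / 32.4590 = 9.4913
Qh = 9.4913 * 5.5870 = 53.0277 kW

COP = 9.4913, Qh = 53.0277 kW


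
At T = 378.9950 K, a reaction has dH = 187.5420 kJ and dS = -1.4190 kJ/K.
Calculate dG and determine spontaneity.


T*dS = 378.9950 * -1.4190 = -537.7939 kJ
dG = 187.5420 + 537.7939 = 725.3359 kJ (non-spontaneous)

dG = 725.3359 kJ, non-spontaneous


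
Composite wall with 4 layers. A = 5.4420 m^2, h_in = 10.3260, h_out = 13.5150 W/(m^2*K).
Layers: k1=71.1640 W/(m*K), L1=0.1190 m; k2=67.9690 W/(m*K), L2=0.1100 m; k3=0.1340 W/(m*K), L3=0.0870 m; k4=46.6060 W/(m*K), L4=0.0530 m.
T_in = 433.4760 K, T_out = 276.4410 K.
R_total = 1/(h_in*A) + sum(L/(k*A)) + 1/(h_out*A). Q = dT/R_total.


R_conv_in = 1/(10.3260*5.4420) = 0.0178
R_1 = 0.1190/(71.1640*5.4420) = 0.0003
R_2 = 0.1100/(67.9690*5.4420) = 0.0003
R_3 = 0.0870/(0.1340*5.4420) = 0.1193
R_4 = 0.0530/(46.6060*5.4420) = 0.0002
R_conv_out = 1/(13.5150*5.4420) = 0.0136
R_total = 0.1515 K/W
Q = 157.0350 / 0.1515 = 1036.4677 W

R_total = 0.1515 K/W, Q = 1036.4677 W


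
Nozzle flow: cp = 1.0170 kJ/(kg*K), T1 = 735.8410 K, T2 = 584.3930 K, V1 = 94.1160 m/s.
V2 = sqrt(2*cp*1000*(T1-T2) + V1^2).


dT = 151.4480 K
2*cp*1000*dT = 308045.2320
V1^2 = 8857.8215
V2 = sqrt(316903.0535) = 562.9414 m/s

562.9414 m/s


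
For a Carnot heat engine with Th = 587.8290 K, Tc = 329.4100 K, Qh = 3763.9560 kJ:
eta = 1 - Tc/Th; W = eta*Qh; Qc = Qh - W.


eta = 1 - 329.4100/587.8290 = 0.4396
W = 0.4396 * 3763.9560 = 1654.6951 kJ
Qc = 3763.9560 - 1654.6951 = 2109.2609 kJ

eta = 43.9616%, W = 1654.6951 kJ, Qc = 2109.2609 kJ


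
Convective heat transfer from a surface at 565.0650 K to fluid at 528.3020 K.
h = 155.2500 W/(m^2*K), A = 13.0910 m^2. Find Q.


dT = 36.7630 K
Q = 155.2500 * 13.0910 * 36.7630 = 74716.3032 W

74716.3032 W


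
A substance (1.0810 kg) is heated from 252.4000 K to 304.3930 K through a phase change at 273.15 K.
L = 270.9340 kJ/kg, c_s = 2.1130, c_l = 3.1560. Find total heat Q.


Q1 (sensible, solid) = 1.0810 * 2.1130 * 20.7500 = 47.3962 kJ
Q2 (latent) = 1.0810 * 270.9340 = 292.8797 kJ
Q3 (sensible, liquid) = 1.0810 * 3.1560 * 31.2430 = 106.5897 kJ
Q_total = 446.8656 kJ

446.8656 kJ


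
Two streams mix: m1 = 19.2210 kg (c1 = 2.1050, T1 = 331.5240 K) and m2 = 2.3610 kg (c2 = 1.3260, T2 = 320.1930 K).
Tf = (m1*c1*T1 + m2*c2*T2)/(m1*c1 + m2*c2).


num = 14415.9527
den = 43.5909
Tf = 330.7102 K

330.7102 K


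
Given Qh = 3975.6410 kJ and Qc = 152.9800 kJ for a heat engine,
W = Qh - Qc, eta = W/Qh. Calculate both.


W = 3975.6410 - 152.9800 = 3822.6610 kJ
eta = 3822.6610 / 3975.6410 = 0.9615 = 96.1521%

W = 3822.6610 kJ, eta = 96.1521%


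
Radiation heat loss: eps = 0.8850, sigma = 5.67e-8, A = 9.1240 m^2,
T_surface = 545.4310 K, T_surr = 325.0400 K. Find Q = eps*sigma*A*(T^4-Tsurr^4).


T^4 = 8.8503e+10
Tsurr^4 = 1.1162e+10
Q = 0.8850 * 5.67e-8 * 9.1240 * 7.7341e+10 = 35409.6879 W

35409.6879 W


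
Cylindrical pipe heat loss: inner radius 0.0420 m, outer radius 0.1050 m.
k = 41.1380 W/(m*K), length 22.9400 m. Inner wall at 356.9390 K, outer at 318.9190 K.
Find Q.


dT = 38.0200 K
ln(ro/ri) = 0.9163
Q = 2*pi*41.1380*22.9400*38.0200 / 0.9163 = 246034.0833 W

246034.0833 W


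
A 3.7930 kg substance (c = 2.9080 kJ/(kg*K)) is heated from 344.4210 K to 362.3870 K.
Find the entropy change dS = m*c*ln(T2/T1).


T2/T1 = 1.0522
ln(T2/T1) = 0.0508
dS = 3.7930 * 2.9080 * 0.0508 = 0.5609 kJ/K

0.5609 kJ/K


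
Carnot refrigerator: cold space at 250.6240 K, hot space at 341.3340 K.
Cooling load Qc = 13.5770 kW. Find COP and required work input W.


COP = 250.6240 / 90.7100 = 2.7629
W = 13.5770 / 2.7629 = 4.9140 kW

COP = 2.7629, W = 4.9140 kW


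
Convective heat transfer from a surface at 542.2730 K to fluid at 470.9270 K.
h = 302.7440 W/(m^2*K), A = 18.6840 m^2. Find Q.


dT = 71.3460 K
Q = 302.7440 * 18.6840 * 71.3460 = 403566.4299 W

403566.4299 W


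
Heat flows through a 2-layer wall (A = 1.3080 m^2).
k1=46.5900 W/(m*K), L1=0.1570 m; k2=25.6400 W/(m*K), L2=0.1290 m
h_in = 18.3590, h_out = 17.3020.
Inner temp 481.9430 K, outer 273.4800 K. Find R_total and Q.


R_conv_in = 1/(18.3590*1.3080) = 0.0416
R_1 = 0.1570/(46.5900*1.3080) = 0.0026
R_2 = 0.1290/(25.6400*1.3080) = 0.0038
R_conv_out = 1/(17.3020*1.3080) = 0.0442
R_total = 0.0923 K/W
Q = 208.4630 / 0.0923 = 2259.6865 W

R_total = 0.0923 K/W, Q = 2259.6865 W


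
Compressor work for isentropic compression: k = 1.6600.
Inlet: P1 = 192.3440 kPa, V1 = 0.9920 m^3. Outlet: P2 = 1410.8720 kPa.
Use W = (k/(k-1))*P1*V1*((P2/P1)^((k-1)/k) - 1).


(k-1)/k = 0.3976
(P2/P1)^exp = 2.2084
W = 2.5152 * 192.3440 * 0.9920 * (2.2084 - 1) = 579.9174 kJ

579.9174 kJ


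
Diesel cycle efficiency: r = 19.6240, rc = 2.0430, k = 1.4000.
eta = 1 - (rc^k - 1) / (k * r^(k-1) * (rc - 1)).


r^(k-1) = 3.2894
rc^k = 2.7188
eta = 0.6422 = 64.2155%

64.2155%


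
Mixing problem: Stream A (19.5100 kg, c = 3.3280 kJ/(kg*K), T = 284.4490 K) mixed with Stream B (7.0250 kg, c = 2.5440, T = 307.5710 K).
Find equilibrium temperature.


num = 23965.8547
den = 82.8009
Tf = 289.4396 K

289.4396 K


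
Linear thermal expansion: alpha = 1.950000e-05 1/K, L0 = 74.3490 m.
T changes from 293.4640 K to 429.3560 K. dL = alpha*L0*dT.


dT = 135.8920 K
dL = 1.950000e-05 * 74.3490 * 135.8920 = 0.197017 m
L_final = 74.546017 m

dL = 0.197017 m


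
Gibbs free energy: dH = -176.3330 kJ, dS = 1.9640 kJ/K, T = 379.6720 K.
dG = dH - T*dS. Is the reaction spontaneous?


T*dS = 379.6720 * 1.9640 = 745.6758 kJ
dG = -176.3330 - 745.6758 = -922.0088 kJ (spontaneous)

dG = -922.0088 kJ, spontaneous


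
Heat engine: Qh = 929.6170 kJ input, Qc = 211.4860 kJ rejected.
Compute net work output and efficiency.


W = 929.6170 - 211.4860 = 718.1310 kJ
eta = 718.1310 / 929.6170 = 0.7725 = 77.2502%

W = 718.1310 kJ, eta = 77.2502%


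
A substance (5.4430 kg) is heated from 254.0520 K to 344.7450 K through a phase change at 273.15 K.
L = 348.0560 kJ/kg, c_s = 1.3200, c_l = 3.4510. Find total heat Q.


Q1 (sensible, solid) = 5.4430 * 1.3200 * 19.0980 = 137.2145 kJ
Q2 (latent) = 5.4430 * 348.0560 = 1894.4688 kJ
Q3 (sensible, liquid) = 5.4430 * 3.4510 * 71.5950 = 1344.8257 kJ
Q_total = 3376.5090 kJ

3376.5090 kJ


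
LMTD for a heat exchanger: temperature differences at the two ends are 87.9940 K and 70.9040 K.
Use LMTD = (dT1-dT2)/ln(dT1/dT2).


dT1/dT2 = 1.2410
ln(dT1/dT2) = 0.2159
LMTD = 17.0900 / 0.2159 = 79.1417 K

79.1417 K


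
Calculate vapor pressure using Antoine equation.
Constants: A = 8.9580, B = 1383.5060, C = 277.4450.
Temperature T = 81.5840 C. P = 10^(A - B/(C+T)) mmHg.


C+T = 359.0290
B/(C+T) = 3.8535
log10(P) = 8.9580 - 3.8535 = 5.1045
P = 10^5.1045 = 127213.7702 mmHg

127213.7702 mmHg


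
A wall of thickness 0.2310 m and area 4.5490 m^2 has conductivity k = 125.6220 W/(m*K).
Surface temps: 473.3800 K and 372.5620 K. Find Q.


dT = 100.8180 K
Q = 125.6220 * 4.5490 * 100.8180 / 0.2310 = 249406.4830 W

249406.4830 W


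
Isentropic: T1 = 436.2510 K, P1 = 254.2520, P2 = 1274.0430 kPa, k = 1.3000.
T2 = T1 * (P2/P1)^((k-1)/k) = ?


(k-1)/k = 0.2308
(P2/P1)^exp = 1.4505
T2 = 436.2510 * 1.4505 = 632.7853 K

632.7853 K


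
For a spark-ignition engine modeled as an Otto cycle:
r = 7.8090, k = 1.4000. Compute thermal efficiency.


r^(k-1) = 2.2753
eta = 1 - 1/2.2753 = 0.5605 = 56.0497%

56.0497%


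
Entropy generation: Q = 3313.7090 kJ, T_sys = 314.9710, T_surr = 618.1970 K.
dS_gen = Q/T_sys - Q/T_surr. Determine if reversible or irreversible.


dS_sys = 3313.7090/314.9710 = 10.5207 kJ/K
dS_surr = -3313.7090/618.1970 = -5.3603 kJ/K
dS_gen = 10.5207 - 5.3603 = 5.1604 kJ/K (irreversible)

dS_gen = 5.1604 kJ/K, irreversible


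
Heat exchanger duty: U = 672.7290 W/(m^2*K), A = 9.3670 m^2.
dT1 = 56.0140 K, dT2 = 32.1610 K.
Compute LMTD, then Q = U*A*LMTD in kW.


LMTD = 42.9902 K
Q = 672.7290 * 9.3670 * 42.9902 = 270900.8334 W = 270.9008 kW

270.9008 kW


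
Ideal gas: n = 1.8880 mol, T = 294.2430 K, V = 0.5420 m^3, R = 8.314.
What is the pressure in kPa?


P = nRT/V = 1.8880 * 8.314 * 294.2430 / 0.5420
= 4618.6829 / 0.5420 = 8521.5552 Pa = 8.5216 kPa

8.5216 kPa


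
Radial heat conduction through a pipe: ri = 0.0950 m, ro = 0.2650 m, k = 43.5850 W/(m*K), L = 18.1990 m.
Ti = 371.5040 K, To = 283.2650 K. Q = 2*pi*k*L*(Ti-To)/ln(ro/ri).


dT = 88.2390 K
ln(ro/ri) = 1.0259
Q = 2*pi*43.5850*18.1990*88.2390 / 1.0259 = 428686.6077 W

428686.6077 W


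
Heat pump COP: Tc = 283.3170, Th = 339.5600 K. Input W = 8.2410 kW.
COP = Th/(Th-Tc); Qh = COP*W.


COP = 339.5600 / 56.2430 = 6.0374
Qh = 6.0374 * 8.2410 = 49.7540 kW

COP = 6.0374, Qh = 49.7540 kW


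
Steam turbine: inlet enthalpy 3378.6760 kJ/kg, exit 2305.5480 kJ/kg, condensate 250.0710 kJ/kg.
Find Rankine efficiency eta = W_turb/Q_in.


W = 1073.1280 kJ/kg
Q_in = 3128.6050 kJ/kg
eta = 0.3430 = 34.3005%

eta = 34.3005%


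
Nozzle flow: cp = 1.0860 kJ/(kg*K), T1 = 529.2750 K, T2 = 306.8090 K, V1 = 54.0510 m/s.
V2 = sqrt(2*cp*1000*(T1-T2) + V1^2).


dT = 222.4660 K
2*cp*1000*dT = 483196.1520
V1^2 = 2921.5106
V2 = sqrt(486117.6626) = 697.2214 m/s

697.2214 m/s


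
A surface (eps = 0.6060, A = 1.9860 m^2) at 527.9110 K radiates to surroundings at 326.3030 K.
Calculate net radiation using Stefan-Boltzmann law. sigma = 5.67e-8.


T^4 = 7.7668e+10
Tsurr^4 = 1.1337e+10
Q = 0.6060 * 5.67e-8 * 1.9860 * 6.6331e+10 = 4526.4184 W

4526.4184 W


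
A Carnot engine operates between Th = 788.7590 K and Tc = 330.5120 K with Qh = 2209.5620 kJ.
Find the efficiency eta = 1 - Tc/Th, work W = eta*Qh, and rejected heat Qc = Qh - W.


eta = 1 - 330.5120/788.7590 = 0.5810
W = 0.5810 * 2209.5620 = 1283.6940 kJ
Qc = 2209.5620 - 1283.6940 = 925.8680 kJ

eta = 58.0972%, W = 1283.6940 kJ, Qc = 925.8680 kJ


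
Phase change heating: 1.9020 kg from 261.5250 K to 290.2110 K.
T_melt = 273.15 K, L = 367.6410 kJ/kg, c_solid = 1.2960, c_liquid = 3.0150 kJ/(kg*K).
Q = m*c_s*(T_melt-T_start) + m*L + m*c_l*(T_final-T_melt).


Q1 (sensible, solid) = 1.9020 * 1.2960 * 11.6250 = 28.6555 kJ
Q2 (latent) = 1.9020 * 367.6410 = 699.2532 kJ
Q3 (sensible, liquid) = 1.9020 * 3.0150 * 17.0610 = 97.8368 kJ
Q_total = 825.7455 kJ

825.7455 kJ


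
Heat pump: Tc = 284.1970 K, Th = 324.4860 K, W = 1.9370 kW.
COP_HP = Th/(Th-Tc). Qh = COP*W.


COP = 324.4860 / 40.2890 = 8.0540
Qh = 8.0540 * 1.9370 = 15.6005 kW

COP = 8.0540, Qh = 15.6005 kW


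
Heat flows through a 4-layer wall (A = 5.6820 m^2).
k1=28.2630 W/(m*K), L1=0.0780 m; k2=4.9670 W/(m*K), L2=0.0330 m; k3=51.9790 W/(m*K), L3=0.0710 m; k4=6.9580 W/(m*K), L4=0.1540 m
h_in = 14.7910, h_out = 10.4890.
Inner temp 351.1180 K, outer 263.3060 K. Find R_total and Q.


R_conv_in = 1/(14.7910*5.6820) = 0.0119
R_1 = 0.0780/(28.2630*5.6820) = 0.0005
R_2 = 0.0330/(4.9670*5.6820) = 0.0012
R_3 = 0.0710/(51.9790*5.6820) = 0.0002
R_4 = 0.1540/(6.9580*5.6820) = 0.0039
R_conv_out = 1/(10.4890*5.6820) = 0.0168
R_total = 0.0345 K/W
Q = 87.8120 / 0.0345 = 2547.6143 W

R_total = 0.0345 K/W, Q = 2547.6143 W


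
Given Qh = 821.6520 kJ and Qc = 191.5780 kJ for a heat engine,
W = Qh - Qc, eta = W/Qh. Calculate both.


W = 821.6520 - 191.5780 = 630.0740 kJ
eta = 630.0740 / 821.6520 = 0.7668 = 76.6838%

W = 630.0740 kJ, eta = 76.6838%


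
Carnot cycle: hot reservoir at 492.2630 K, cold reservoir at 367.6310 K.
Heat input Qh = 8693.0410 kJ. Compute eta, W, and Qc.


eta = 1 - 367.6310/492.2630 = 0.2532
W = 0.2532 * 8693.0410 = 2200.9192 kJ
Qc = 8693.0410 - 2200.9192 = 6492.1218 kJ

eta = 25.3182%, W = 2200.9192 kJ, Qc = 6492.1218 kJ


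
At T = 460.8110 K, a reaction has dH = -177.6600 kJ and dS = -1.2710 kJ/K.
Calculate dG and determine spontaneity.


T*dS = 460.8110 * -1.2710 = -585.6908 kJ
dG = -177.6600 + 585.6908 = 408.0308 kJ (non-spontaneous)

dG = 408.0308 kJ, non-spontaneous


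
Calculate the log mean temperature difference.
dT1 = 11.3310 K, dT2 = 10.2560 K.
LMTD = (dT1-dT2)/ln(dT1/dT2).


dT1/dT2 = 1.1048
ln(dT1/dT2) = 0.0997
LMTD = 1.0750 / 0.0997 = 10.7846 K

10.7846 K


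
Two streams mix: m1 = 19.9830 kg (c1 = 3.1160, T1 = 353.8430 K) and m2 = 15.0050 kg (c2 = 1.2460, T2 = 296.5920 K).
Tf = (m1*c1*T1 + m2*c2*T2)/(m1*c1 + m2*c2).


num = 27577.9042
den = 80.9633
Tf = 340.6225 K

340.6225 K


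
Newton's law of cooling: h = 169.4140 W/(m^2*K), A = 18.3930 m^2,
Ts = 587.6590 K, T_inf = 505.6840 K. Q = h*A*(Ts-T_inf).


dT = 81.9750 K
Q = 169.4140 * 18.3930 * 81.9750 = 255436.6988 W

255436.6988 W


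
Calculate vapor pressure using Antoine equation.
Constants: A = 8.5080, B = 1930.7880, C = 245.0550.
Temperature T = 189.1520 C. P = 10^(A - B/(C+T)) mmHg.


C+T = 434.2070
B/(C+T) = 4.4467
log10(P) = 8.5080 - 4.4467 = 4.0613
P = 10^4.0613 = 11515.9724 mmHg

11515.9724 mmHg


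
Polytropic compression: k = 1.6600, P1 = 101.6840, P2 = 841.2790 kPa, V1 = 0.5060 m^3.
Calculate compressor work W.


(k-1)/k = 0.3976
(P2/P1)^exp = 2.3167
W = 2.5152 * 101.6840 * 0.5060 * (2.3167 - 1) = 170.3897 kJ

170.3897 kJ


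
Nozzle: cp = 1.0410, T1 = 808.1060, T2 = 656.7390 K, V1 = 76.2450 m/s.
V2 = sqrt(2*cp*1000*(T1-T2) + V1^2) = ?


dT = 151.3670 K
2*cp*1000*dT = 315146.0940
V1^2 = 5813.3000
V2 = sqrt(320959.3940) = 566.5328 m/s

566.5328 m/s


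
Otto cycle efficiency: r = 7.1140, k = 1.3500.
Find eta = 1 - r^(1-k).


r^(k-1) = 1.9872
eta = 1 - 1/1.9872 = 0.4968 = 49.6777%

49.6777%


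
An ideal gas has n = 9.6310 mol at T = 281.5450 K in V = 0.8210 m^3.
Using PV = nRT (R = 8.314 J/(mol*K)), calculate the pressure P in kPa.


P = nRT/V = 9.6310 * 8.314 * 281.5450 / 0.8210
= 22543.9090 / 0.8210 = 27459.0852 Pa = 27.4591 kPa

27.4591 kPa


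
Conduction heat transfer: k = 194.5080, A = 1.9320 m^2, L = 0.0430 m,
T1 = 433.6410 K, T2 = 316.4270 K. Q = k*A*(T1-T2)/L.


dT = 117.2140 K
Q = 194.5080 * 1.9320 * 117.2140 / 0.0430 = 1024367.0999 W

1024367.0999 W


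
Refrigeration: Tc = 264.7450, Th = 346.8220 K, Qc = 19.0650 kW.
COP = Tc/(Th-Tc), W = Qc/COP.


COP = 264.7450 / 82.0770 = 3.2256
W = 19.0650 / 3.2256 = 5.9106 kW

COP = 3.2256, W = 5.9106 kW


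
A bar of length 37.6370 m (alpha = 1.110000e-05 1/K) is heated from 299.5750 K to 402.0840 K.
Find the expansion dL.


dT = 102.5090 K
dL = 1.110000e-05 * 37.6370 * 102.5090 = 0.042825 m
L_final = 37.679825 m

dL = 0.042825 m


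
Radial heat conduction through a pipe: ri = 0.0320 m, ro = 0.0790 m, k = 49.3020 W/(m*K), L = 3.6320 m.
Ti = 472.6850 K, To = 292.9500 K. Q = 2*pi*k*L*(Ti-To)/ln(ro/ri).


dT = 179.7350 K
ln(ro/ri) = 0.9037
Q = 2*pi*49.3020*3.6320*179.7350 / 0.9037 = 223765.3704 W

223765.3704 W


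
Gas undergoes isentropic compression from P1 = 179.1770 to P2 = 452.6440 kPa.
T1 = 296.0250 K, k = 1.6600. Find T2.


(k-1)/k = 0.3976
(P2/P1)^exp = 1.4455
T2 = 296.0250 * 1.4455 = 427.9060 K

427.9060 K


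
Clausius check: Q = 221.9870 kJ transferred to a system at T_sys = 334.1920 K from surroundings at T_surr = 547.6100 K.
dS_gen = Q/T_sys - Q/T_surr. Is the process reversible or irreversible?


dS_sys = 221.9870/334.1920 = 0.6642 kJ/K
dS_surr = -221.9870/547.6100 = -0.4054 kJ/K
dS_gen = 0.6642 - 0.4054 = 0.2589 kJ/K (irreversible)

dS_gen = 0.2589 kJ/K, irreversible


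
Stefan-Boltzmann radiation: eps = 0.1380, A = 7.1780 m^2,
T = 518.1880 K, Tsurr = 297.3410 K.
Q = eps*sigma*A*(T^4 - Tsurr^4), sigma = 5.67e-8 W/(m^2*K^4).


T^4 = 7.2102e+10
Tsurr^4 = 7.8166e+09
Q = 0.1380 * 5.67e-8 * 7.1780 * 6.4286e+10 = 3610.6063 W

3610.6063 W


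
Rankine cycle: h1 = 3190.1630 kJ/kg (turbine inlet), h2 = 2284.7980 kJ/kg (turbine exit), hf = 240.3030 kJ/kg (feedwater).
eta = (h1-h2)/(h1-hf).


W = 905.3650 kJ/kg
Q_in = 2949.8600 kJ/kg
eta = 0.3069 = 30.6918%

eta = 30.6918%


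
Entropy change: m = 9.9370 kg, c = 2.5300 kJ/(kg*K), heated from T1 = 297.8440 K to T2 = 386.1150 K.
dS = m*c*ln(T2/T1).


T2/T1 = 1.2964
ln(T2/T1) = 0.2596
dS = 9.9370 * 2.5300 * 0.2596 = 6.5256 kJ/K

6.5256 kJ/K


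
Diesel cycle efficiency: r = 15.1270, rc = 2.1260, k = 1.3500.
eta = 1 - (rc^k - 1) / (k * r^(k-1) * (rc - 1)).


r^(k-1) = 2.5877
rc^k = 2.7683
eta = 0.5505 = 55.0462%

55.0462%


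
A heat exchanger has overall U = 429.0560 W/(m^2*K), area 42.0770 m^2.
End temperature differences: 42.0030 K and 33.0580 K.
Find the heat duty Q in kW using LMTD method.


LMTD = 37.3522 K
Q = 429.0560 * 42.0770 * 37.3522 = 674333.0845 W = 674.3331 kW

674.3331 kW


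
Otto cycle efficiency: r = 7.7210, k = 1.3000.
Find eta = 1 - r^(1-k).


r^(k-1) = 1.8463
eta = 1 - 1/1.8463 = 0.4584 = 45.8376%

45.8376%


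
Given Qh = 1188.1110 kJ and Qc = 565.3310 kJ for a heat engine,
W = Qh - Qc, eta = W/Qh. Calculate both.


W = 1188.1110 - 565.3310 = 622.7800 kJ
eta = 622.7800 / 1188.1110 = 0.5242 = 52.4177%

W = 622.7800 kJ, eta = 52.4177%


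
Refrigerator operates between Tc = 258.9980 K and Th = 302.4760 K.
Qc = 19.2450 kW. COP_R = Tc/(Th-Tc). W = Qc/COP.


COP = 258.9980 / 43.4780 = 5.9570
W = 19.2450 / 5.9570 = 3.2307 kW

COP = 5.9570, W = 3.2307 kW


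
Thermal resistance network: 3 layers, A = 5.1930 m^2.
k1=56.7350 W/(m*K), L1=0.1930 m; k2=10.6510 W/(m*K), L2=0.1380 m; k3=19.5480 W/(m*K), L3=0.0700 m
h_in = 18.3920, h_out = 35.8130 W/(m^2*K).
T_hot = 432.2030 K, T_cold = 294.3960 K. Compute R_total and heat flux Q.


R_conv_in = 1/(18.3920*5.1930) = 0.0105
R_1 = 0.1930/(56.7350*5.1930) = 0.0007
R_2 = 0.1380/(10.6510*5.1930) = 0.0025
R_3 = 0.0700/(19.5480*5.1930) = 0.0007
R_conv_out = 1/(35.8130*5.1930) = 0.0054
R_total = 0.0197 K/W
Q = 137.8070 / 0.0197 = 6999.9713 W

R_total = 0.0197 K/W, Q = 6999.9713 W


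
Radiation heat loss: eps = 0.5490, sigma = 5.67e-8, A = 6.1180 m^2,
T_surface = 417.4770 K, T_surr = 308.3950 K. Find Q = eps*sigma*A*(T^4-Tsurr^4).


T^4 = 3.0376e+10
Tsurr^4 = 9.0454e+09
Q = 0.5490 * 5.67e-8 * 6.1180 * 2.1331e+10 = 4062.2512 W

4062.2512 W


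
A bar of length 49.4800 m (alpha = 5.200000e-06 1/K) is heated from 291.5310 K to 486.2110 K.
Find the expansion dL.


dT = 194.6800 K
dL = 5.200000e-06 * 49.4800 * 194.6800 = 0.050090 m
L_final = 49.530090 m

dL = 0.050090 m


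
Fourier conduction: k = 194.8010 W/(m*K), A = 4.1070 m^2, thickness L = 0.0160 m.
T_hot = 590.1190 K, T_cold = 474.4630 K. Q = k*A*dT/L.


dT = 115.6560 K
Q = 194.8010 * 4.1070 * 115.6560 / 0.0160 = 5783144.8500 W

5783144.8500 W


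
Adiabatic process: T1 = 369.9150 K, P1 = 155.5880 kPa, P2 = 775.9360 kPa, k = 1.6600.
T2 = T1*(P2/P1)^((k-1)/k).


(k-1)/k = 0.3976
(P2/P1)^exp = 1.8943
T2 = 369.9150 * 1.8943 = 700.7455 K

700.7455 K


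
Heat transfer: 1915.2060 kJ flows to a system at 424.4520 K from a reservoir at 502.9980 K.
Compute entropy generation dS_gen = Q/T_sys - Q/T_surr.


dS_sys = 1915.2060/424.4520 = 4.5122 kJ/K
dS_surr = -1915.2060/502.9980 = -3.8076 kJ/K
dS_gen = 4.5122 - 3.8076 = 0.7046 kJ/K (irreversible)

dS_gen = 0.7046 kJ/K, irreversible


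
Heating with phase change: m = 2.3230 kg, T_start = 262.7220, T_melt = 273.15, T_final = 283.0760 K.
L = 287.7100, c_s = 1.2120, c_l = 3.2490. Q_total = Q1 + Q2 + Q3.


Q1 (sensible, solid) = 2.3230 * 1.2120 * 10.4280 = 29.3598 kJ
Q2 (latent) = 2.3230 * 287.7100 = 668.3503 kJ
Q3 (sensible, liquid) = 2.3230 * 3.2490 * 9.9260 = 74.9158 kJ
Q_total = 772.6259 kJ

772.6259 kJ


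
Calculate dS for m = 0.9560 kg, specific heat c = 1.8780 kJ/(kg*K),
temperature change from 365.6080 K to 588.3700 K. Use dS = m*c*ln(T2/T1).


T2/T1 = 1.6093
ln(T2/T1) = 0.4758
dS = 0.9560 * 1.8780 * 0.4758 = 0.8542 kJ/K

0.8542 kJ/K


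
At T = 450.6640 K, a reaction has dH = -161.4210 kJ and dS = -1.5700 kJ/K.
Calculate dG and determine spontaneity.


T*dS = 450.6640 * -1.5700 = -707.5425 kJ
dG = -161.4210 + 707.5425 = 546.1215 kJ (non-spontaneous)

dG = 546.1215 kJ, non-spontaneous


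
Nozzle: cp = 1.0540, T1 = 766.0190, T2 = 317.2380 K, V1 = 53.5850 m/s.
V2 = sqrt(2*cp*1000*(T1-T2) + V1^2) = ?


dT = 448.7810 K
2*cp*1000*dT = 946030.3480
V1^2 = 2871.3522
V2 = sqrt(948901.7002) = 974.1159 m/s

974.1159 m/s


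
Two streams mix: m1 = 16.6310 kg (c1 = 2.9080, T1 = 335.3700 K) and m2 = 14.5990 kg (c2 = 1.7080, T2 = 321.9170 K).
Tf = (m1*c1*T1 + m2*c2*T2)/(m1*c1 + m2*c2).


num = 24246.5119
den = 73.2980
Tf = 330.7935 K

330.7935 K


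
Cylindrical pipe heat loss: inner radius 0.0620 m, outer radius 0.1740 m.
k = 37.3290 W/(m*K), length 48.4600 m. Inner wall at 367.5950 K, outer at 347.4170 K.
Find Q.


dT = 20.1780 K
ln(ro/ri) = 1.0319
Q = 2*pi*37.3290*48.4600*20.1780 / 1.0319 = 222249.7787 W

222249.7787 W


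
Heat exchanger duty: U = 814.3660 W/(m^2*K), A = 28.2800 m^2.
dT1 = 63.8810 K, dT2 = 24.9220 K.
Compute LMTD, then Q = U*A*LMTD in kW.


LMTD = 41.3898 K
Q = 814.3660 * 28.2800 * 41.3898 = 953217.8076 W = 953.2178 kW

953.2178 kW


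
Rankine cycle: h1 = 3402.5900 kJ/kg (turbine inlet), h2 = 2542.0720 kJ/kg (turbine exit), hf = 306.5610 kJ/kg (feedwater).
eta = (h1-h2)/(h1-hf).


W = 860.5180 kJ/kg
Q_in = 3096.0290 kJ/kg
eta = 0.2779 = 27.7942%

eta = 27.7942%


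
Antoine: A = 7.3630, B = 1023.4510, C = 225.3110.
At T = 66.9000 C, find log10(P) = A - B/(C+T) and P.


C+T = 292.2110
B/(C+T) = 3.5024
log10(P) = 7.3630 - 3.5024 = 3.8606
P = 10^3.8606 = 7253.7351 mmHg

7253.7351 mmHg


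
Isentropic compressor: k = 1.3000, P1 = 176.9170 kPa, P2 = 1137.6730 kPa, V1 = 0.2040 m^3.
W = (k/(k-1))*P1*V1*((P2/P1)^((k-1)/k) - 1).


(k-1)/k = 0.2308
(P2/P1)^exp = 1.5365
W = 4.3333 * 176.9170 * 0.2040 * (1.5365 - 1) = 83.8981 kJ

83.8981 kJ


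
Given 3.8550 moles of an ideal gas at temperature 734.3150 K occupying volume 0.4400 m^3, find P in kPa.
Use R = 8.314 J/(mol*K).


P = nRT/V = 3.8550 * 8.314 * 734.3150 / 0.4400
= 23535.1409 / 0.4400 = 53488.9565 Pa = 53.4890 kPa

53.4890 kPa


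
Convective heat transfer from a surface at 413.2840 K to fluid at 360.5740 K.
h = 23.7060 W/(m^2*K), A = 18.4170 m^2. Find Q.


dT = 52.7100 K
Q = 23.7060 * 18.4170 * 52.7100 = 23012.8382 W

23012.8382 W


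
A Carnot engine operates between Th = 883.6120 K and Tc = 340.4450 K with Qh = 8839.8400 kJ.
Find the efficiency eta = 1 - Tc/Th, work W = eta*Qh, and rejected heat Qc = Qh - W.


eta = 1 - 340.4450/883.6120 = 0.6147
W = 0.6147 * 8839.8400 = 5433.9567 kJ
Qc = 8839.8400 - 5433.9567 = 3405.8833 kJ

eta = 61.4712%, W = 5433.9567 kJ, Qc = 3405.8833 kJ


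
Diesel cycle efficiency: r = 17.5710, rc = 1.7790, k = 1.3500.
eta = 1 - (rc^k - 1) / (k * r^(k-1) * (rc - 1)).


r^(k-1) = 2.7270
rc^k = 2.1764
eta = 0.5898 = 58.9793%

58.9793%


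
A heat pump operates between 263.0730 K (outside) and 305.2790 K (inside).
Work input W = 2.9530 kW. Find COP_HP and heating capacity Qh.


COP = 305.2790 / 42.2060 = 7.2331
Qh = 7.2331 * 2.9530 = 21.3593 kW

COP = 7.2331, Qh = 21.3593 kW


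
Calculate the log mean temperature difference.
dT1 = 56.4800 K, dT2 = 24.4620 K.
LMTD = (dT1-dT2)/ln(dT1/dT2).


dT1/dT2 = 2.3089
ln(dT1/dT2) = 0.8368
LMTD = 32.0180 / 0.8368 = 38.2640 K

38.2640 K


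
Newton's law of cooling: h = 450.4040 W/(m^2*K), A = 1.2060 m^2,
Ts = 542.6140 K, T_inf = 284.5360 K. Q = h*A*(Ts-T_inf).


dT = 258.0780 K
Q = 450.4040 * 1.2060 * 258.0780 = 140184.6724 W

140184.6724 W


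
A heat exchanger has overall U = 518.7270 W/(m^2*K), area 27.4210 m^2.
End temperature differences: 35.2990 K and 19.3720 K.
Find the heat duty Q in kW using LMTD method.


LMTD = 26.5439 K
Q = 518.7270 * 27.4210 * 26.5439 = 377560.1223 W = 377.5601 kW

377.5601 kW


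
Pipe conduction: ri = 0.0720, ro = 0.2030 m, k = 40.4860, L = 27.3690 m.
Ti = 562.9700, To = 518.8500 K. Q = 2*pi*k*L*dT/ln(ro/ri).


dT = 44.1200 K
ln(ro/ri) = 1.0365
Q = 2*pi*40.4860*27.3690*44.1200 / 1.0365 = 296341.9709 W

296341.9709 W


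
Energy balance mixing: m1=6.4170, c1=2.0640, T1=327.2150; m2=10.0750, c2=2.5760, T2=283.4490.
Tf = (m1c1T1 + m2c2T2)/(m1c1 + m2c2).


num = 11690.2692
den = 39.1979
Tf = 298.2372 K

298.2372 K


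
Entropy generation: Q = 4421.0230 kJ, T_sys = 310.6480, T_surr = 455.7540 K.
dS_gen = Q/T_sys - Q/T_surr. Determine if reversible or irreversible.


dS_sys = 4421.0230/310.6480 = 14.2316 kJ/K
dS_surr = -4421.0230/455.7540 = -9.7005 kJ/K
dS_gen = 14.2316 - 9.7005 = 4.5312 kJ/K (irreversible)

dS_gen = 4.5312 kJ/K, irreversible


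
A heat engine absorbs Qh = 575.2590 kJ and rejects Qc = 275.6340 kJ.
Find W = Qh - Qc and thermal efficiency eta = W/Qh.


W = 575.2590 - 275.6340 = 299.6250 kJ
eta = 299.6250 / 575.2590 = 0.5209 = 52.0852%

W = 299.6250 kJ, eta = 52.0852%


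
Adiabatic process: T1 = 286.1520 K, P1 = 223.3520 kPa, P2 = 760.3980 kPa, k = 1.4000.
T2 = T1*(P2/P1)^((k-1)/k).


(k-1)/k = 0.2857
(P2/P1)^exp = 1.4191
T2 = 286.1520 * 1.4191 = 406.0798 K

406.0798 K


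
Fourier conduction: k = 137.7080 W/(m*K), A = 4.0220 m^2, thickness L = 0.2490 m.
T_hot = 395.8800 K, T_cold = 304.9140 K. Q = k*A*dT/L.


dT = 90.9660 K
Q = 137.7080 * 4.0220 * 90.9660 / 0.2490 = 202339.6471 W

202339.6471 W


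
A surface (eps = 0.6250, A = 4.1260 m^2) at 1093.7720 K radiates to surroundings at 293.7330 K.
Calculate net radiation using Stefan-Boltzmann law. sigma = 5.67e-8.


T^4 = 1.4312e+12
Tsurr^4 = 7.4441e+09
Q = 0.6250 * 5.67e-8 * 4.1260 * 1.4238e+12 = 208177.9643 W

208177.9643 W


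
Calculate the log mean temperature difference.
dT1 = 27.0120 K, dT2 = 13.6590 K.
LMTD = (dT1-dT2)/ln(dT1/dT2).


dT1/dT2 = 1.9776
ln(dT1/dT2) = 0.6819
LMTD = 13.3530 / 0.6819 = 19.5826 K

19.5826 K


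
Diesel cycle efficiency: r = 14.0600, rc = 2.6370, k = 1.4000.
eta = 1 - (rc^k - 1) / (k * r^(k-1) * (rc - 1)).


r^(k-1) = 2.8787
rc^k = 3.8865
eta = 0.5625 = 56.2483%

56.2483%


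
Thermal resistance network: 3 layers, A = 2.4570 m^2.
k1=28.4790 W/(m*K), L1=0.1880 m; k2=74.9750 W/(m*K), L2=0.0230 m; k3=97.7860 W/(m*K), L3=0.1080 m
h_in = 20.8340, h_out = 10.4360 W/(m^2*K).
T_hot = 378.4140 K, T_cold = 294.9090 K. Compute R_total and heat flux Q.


R_conv_in = 1/(20.8340*2.4570) = 0.0195
R_1 = 0.1880/(28.4790*2.4570) = 0.0027
R_2 = 0.0230/(74.9750*2.4570) = 0.0001
R_3 = 0.1080/(97.7860*2.4570) = 0.0004
R_conv_out = 1/(10.4360*2.4570) = 0.0390
R_total = 0.0618 K/W
Q = 83.5050 / 0.0618 = 1351.2973 W

R_total = 0.0618 K/W, Q = 1351.2973 W


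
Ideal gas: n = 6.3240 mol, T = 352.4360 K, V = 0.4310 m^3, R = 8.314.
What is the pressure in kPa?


P = nRT/V = 6.3240 * 8.314 * 352.4360 / 0.4310
= 18530.2870 / 0.4310 = 42993.7053 Pa = 42.9937 kPa

42.9937 kPa


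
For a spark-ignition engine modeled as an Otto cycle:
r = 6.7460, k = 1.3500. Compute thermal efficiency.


r^(k-1) = 1.9506
eta = 1 - 1/1.9506 = 0.4873 = 48.7335%

48.7335%


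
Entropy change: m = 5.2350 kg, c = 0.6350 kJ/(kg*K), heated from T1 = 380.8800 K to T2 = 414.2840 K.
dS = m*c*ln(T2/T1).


T2/T1 = 1.0877
ln(T2/T1) = 0.0841
dS = 5.2350 * 0.6350 * 0.0841 = 0.2795 kJ/K

0.2795 kJ/K


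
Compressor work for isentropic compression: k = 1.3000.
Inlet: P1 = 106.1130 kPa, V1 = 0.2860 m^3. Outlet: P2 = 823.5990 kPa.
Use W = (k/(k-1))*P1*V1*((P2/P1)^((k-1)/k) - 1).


(k-1)/k = 0.2308
(P2/P1)^exp = 1.6046
W = 4.3333 * 106.1130 * 0.2860 * (1.6046 - 1) = 79.5133 kJ

79.5133 kJ


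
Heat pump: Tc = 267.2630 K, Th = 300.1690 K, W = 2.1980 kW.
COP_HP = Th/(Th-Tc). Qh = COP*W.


COP = 300.1690 / 32.9060 = 9.1220
Qh = 9.1220 * 2.1980 = 20.0502 kW

COP = 9.1220, Qh = 20.0502 kW


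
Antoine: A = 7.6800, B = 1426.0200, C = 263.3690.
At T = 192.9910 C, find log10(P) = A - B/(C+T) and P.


C+T = 456.3600
B/(C+T) = 3.1248
log10(P) = 7.6800 - 3.1248 = 4.5552
P = 10^4.5552 = 35911.2135 mmHg

35911.2135 mmHg


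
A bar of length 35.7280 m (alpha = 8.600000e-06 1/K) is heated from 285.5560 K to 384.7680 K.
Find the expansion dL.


dT = 99.2120 K
dL = 8.600000e-06 * 35.7280 * 99.2120 = 0.030484 m
L_final = 35.758484 m

dL = 0.030484 m


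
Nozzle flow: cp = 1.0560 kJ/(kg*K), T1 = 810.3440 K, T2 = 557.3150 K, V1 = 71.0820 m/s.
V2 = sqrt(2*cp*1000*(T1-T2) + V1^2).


dT = 253.0290 K
2*cp*1000*dT = 534397.2480
V1^2 = 5052.6507
V2 = sqrt(539449.8987) = 734.4725 m/s

734.4725 m/s


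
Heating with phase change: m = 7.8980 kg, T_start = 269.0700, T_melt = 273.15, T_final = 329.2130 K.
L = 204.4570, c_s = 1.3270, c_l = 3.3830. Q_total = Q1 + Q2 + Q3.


Q1 (sensible, solid) = 7.8980 * 1.3270 * 4.0800 = 42.7610 kJ
Q2 (latent) = 7.8980 * 204.4570 = 1614.8014 kJ
Q3 (sensible, liquid) = 7.8980 * 3.3830 * 56.0630 = 1497.9436 kJ
Q_total = 3155.5060 kJ

3155.5060 kJ


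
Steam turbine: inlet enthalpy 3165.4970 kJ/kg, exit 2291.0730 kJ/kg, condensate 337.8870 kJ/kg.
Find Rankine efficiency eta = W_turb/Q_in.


W = 874.4240 kJ/kg
Q_in = 2827.6100 kJ/kg
eta = 0.3092 = 30.9245%

eta = 30.9245%


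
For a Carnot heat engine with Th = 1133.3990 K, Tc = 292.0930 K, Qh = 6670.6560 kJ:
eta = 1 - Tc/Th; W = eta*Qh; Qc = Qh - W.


eta = 1 - 292.0930/1133.3990 = 0.7423
W = 0.7423 * 6670.6560 = 4951.5333 kJ
Qc = 6670.6560 - 4951.5333 = 1719.1227 kJ

eta = 74.2286%, W = 4951.5333 kJ, Qc = 1719.1227 kJ


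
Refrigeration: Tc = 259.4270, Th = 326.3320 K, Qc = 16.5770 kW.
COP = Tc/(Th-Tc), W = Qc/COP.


COP = 259.4270 / 66.9050 = 3.8775
W = 16.5770 / 3.8775 = 4.2751 kW

COP = 3.8775, W = 4.2751 kW


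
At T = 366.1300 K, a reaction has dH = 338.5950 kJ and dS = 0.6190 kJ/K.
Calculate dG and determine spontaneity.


T*dS = 366.1300 * 0.6190 = 226.6345 kJ
dG = 338.5950 - 226.6345 = 111.9605 kJ (non-spontaneous)

dG = 111.9605 kJ, non-spontaneous


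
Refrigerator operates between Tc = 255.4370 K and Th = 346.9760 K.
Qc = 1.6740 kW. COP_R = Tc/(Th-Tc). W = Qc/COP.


COP = 255.4370 / 91.5390 = 2.7905
W = 1.6740 / 2.7905 = 0.5999 kW

COP = 2.7905, W = 0.5999 kW


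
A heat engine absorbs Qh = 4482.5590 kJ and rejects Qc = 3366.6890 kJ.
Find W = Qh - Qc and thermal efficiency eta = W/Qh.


W = 4482.5590 - 3366.6890 = 1115.8700 kJ
eta = 1115.8700 / 4482.5590 = 0.2489 = 24.8936%

W = 1115.8700 kJ, eta = 24.8936%


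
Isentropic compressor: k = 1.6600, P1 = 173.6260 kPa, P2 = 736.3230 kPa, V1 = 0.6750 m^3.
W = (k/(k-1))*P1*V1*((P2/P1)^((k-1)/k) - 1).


(k-1)/k = 0.3976
(P2/P1)^exp = 1.7761
W = 2.5152 * 173.6260 * 0.6750 * (1.7761 - 1) = 228.7732 kJ

228.7732 kJ


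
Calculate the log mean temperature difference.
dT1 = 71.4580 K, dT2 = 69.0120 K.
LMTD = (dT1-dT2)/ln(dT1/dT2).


dT1/dT2 = 1.0354
ln(dT1/dT2) = 0.0348
LMTD = 2.4460 / 0.0348 = 70.2279 K

70.2279 K


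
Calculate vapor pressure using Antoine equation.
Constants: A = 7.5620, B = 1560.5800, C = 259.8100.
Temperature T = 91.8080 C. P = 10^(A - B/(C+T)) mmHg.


C+T = 351.6180
B/(C+T) = 4.4383
log10(P) = 7.5620 - 4.4383 = 3.1237
P = 10^3.1237 = 1329.5894 mmHg

1329.5894 mmHg


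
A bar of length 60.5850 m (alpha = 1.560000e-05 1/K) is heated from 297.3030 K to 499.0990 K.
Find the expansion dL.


dT = 201.7960 K
dL = 1.560000e-05 * 60.5850 * 201.7960 = 0.190723 m
L_final = 60.775723 m

dL = 0.190723 m


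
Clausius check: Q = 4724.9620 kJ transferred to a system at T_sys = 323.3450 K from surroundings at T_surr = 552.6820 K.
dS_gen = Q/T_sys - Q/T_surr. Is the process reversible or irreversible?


dS_sys = 4724.9620/323.3450 = 14.6128 kJ/K
dS_surr = -4724.9620/552.6820 = -8.5492 kJ/K
dS_gen = 14.6128 - 8.5492 = 6.0636 kJ/K (irreversible)

dS_gen = 6.0636 kJ/K, irreversible
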